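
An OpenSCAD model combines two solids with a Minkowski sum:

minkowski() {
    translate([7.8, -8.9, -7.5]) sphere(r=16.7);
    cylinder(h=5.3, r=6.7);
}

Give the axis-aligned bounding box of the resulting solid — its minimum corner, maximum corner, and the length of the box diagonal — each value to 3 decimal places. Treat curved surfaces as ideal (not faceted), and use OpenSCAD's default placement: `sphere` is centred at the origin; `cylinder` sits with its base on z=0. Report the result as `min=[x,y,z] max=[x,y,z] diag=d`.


min=[-15.600,-32.300,-24.200] max=[31.200,14.500,14.500] diag=76.669

A = translate([7.8, -8.9, -7.5]) sphere(r=16.7) → bbox [-8.9,-25.6,-24.2] .. [24.5,7.8,9.2]
B = cylinder(h=5.3, r=6.7) → bbox [-6.7,-6.7,0] .. [6.7,6.7,5.3]
lo = A.lo+B.lo = [-8.9-6.7, -25.6-6.7, -24.2+0] = [-15.600,-32.300,-24.200]
hi = A.hi+B.hi = [24.5+6.7, 7.8+6.7, 9.2+5.3] = [31.200,14.500,14.500]
diag = √(46.8²+46.8²+38.7²) = √5878.17 = 76.669


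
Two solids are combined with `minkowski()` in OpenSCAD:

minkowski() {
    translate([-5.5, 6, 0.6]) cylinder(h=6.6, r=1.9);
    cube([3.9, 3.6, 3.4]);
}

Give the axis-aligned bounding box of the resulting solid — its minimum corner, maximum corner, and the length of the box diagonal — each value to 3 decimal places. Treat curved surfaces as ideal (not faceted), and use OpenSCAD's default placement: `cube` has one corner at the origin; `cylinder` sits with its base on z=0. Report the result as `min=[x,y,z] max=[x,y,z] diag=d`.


A = translate([-5.5, 6, 0.6]) cylinder(h=6.6, r=1.9) → bbox [-7.4,4.1,0.6] .. [-3.6,7.9,7.2]
B = cube([3.9, 3.6, 3.4]) → bbox [0,0,0] .. [3.9,3.6,3.4]
lo = A.lo+B.lo = [-7.4+0, 4.1+0, 0.6+0] = [-7.400,4.100,0.600]
hi = A.hi+B.hi = [-3.6+3.9, 7.9+3.6, 7.2+3.4] = [0.300,11.500,10.600]
diag = √(7.7²+7.4²+10²) = √214.05 = 14.630

min=[-7.400,4.100,0.600] max=[0.300,11.500,10.600] diag=14.630


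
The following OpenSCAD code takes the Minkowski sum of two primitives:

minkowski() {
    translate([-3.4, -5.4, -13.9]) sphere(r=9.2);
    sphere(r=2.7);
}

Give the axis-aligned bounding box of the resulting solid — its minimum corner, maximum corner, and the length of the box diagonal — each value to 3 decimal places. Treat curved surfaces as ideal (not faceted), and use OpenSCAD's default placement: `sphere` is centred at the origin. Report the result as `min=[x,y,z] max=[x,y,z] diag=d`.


A = translate([-3.4, -5.4, -13.9]) sphere(r=9.2) → bbox [-12.6,-14.6,-23.1] .. [5.8,3.8,-4.7]
B = sphere(r=2.7) → bbox [-2.7,-2.7,-2.7] .. [2.7,2.7,2.7]
lo = A.lo+B.lo = [-12.6-2.7, -14.6-2.7, -23.1-2.7] = [-15.300,-17.300,-25.800]
hi = A.hi+B.hi = [5.8+2.7, 3.8+2.7, -4.7+2.7] = [8.500,6.500,-2.000]
diag = √(23.8²+23.8²+23.8²) = √1699.32 = 41.223

min=[-15.300,-17.300,-25.800] max=[8.500,6.500,-2.000] diag=41.223


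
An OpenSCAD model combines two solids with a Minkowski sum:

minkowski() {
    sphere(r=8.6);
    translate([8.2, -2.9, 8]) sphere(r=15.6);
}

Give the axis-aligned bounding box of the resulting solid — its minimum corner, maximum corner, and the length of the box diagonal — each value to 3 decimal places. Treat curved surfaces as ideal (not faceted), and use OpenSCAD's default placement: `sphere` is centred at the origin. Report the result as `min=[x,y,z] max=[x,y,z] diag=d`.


A = translate([8.2, -2.9, 8]) sphere(r=15.6) → bbox [-7.4,-18.5,-7.6] .. [23.8,12.7,23.6]
B = sphere(r=8.6) → bbox [-8.6,-8.6,-8.6] .. [8.6,8.6,8.6]
lo = A.lo+B.lo = [-7.4-8.6, -18.5-8.6, -7.6-8.6] = [-16.000,-27.100,-16.200]
hi = A.hi+B.hi = [23.8+8.6, 12.7+8.6, 23.6+8.6] = [32.400,21.300,32.200]
diag = √(48.4²+48.4²+48.4²) = √7027.68 = 83.831

min=[-16.000,-27.100,-16.200] max=[32.400,21.300,32.200] diag=83.831


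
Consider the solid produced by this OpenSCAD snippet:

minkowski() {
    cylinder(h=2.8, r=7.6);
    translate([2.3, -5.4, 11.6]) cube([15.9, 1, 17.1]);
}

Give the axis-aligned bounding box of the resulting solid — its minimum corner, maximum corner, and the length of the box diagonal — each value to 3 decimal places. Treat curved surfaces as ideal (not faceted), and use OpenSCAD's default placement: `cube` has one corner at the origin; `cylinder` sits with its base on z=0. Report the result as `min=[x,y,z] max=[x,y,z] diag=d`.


min=[-5.300,-13.000,11.600] max=[25.800,3.200,31.500] diag=40.319

A = translate([2.3, -5.4, 11.6]) cube([15.9, 1, 17.1]) → bbox [2.3,-5.4,11.6] .. [18.2,-4.4,28.7]
B = cylinder(h=2.8, r=7.6) → bbox [-7.6,-7.6,0] .. [7.6,7.6,2.8]
lo = A.lo+B.lo = [2.3-7.6, -5.4-7.6, 11.6+0] = [-5.300,-13.000,11.600]
hi = A.hi+B.hi = [18.2+7.6, -4.4+7.6, 28.7+2.8] = [25.800,3.200,31.500]
diag = √(31.1²+16.2²+19.9²) = √1625.66 = 40.319


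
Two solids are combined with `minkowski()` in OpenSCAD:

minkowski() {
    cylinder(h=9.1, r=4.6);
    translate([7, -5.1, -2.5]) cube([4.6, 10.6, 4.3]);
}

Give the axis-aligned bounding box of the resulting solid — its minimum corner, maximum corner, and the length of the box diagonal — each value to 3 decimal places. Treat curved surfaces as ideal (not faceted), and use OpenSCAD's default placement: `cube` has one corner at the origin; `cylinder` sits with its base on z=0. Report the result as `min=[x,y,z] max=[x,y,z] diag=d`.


A = translate([7, -5.1, -2.5]) cube([4.6, 10.6, 4.3]) → bbox [7,-5.1,-2.5] .. [11.6,5.5,1.8]
B = cylinder(h=9.1, r=4.6) → bbox [-4.6,-4.6,0] .. [4.6,4.6,9.1]
lo = A.lo+B.lo = [7-4.6, -5.1-4.6, -2.5+0] = [2.400,-9.700,-2.500]
hi = A.hi+B.hi = [11.6+4.6, 5.5+4.6, 1.8+9.1] = [16.200,10.100,10.900]
diag = √(13.8²+19.8²+13.4²) = √762.04 = 27.605

min=[2.400,-9.700,-2.500] max=[16.200,10.100,10.900] diag=27.605


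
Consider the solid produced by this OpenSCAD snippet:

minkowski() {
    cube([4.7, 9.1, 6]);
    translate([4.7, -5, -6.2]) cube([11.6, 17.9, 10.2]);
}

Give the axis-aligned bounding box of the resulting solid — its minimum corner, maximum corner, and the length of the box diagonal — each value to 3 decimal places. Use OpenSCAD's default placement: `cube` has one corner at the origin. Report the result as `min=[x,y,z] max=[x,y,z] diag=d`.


min=[4.700,-5.000,-6.200] max=[21.000,22.000,10.000] diag=35.456

A = translate([4.7, -5, -6.2]) cube([11.6, 17.9, 10.2]) → bbox [4.7,-5,-6.2] .. [16.3,12.9,4]
B = cube([4.7, 9.1, 6]) → bbox [0,0,0] .. [4.7,9.1,6]
lo = A.lo+B.lo = [4.7+0, -5+0, -6.2+0] = [4.700,-5.000,-6.200]
hi = A.hi+B.hi = [16.3+4.7, 12.9+9.1, 4+6] = [21.000,22.000,10.000]
diag = √(16.3²+27²+16.2²) = √1257.13 = 35.456


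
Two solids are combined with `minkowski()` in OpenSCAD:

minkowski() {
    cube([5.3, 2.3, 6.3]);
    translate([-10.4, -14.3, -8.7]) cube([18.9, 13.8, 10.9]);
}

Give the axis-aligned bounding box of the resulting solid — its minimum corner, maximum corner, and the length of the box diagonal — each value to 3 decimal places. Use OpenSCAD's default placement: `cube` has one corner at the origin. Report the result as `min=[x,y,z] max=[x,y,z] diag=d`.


A = translate([-10.4, -14.3, -8.7]) cube([18.9, 13.8, 10.9]) → bbox [-10.4,-14.3,-8.7] .. [8.5,-0.5,2.2]
B = cube([5.3, 2.3, 6.3]) → bbox [0,0,0] .. [5.3,2.3,6.3]
lo = A.lo+B.lo = [-10.4+0, -14.3+0, -8.7+0] = [-10.400,-14.300,-8.700]
hi = A.hi+B.hi = [8.5+5.3, -0.5+2.3, 2.2+6.3] = [13.800,1.800,8.500]
diag = √(24.2²+16.1²+17.2²) = √1140.69 = 33.774

min=[-10.400,-14.300,-8.700] max=[13.800,1.800,8.500] diag=33.774


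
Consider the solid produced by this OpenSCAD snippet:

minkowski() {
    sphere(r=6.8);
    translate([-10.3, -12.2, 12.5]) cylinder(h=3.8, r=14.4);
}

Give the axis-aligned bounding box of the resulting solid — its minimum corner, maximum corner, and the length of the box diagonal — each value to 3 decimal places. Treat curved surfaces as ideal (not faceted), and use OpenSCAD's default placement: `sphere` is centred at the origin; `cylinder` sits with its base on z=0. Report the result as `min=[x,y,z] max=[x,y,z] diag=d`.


min=[-31.500,-33.400,5.700] max=[10.900,9.000,23.100] diag=62.436

A = translate([-10.3, -12.2, 12.5]) cylinder(h=3.8, r=14.4) → bbox [-24.7,-26.6,12.5] .. [4.1,2.2,16.3]
B = sphere(r=6.8) → bbox [-6.8,-6.8,-6.8] .. [6.8,6.8,6.8]
lo = A.lo+B.lo = [-24.7-6.8, -26.6-6.8, 12.5-6.8] = [-31.500,-33.400,5.700]
hi = A.hi+B.hi = [4.1+6.8, 2.2+6.8, 16.3+6.8] = [10.900,9.000,23.100]
diag = √(42.4²+42.4²+17.4²) = √3898.28 = 62.436


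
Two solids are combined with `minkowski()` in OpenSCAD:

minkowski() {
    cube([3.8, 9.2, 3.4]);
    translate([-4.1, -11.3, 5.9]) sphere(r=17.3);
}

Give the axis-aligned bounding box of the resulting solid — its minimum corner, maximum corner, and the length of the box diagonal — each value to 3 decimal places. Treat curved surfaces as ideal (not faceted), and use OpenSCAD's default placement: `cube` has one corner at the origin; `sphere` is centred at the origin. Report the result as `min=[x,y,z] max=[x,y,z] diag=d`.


A = translate([-4.1, -11.3, 5.9]) sphere(r=17.3) → bbox [-21.4,-28.6,-11.4] .. [13.2,6,23.2]
B = cube([3.8, 9.2, 3.4]) → bbox [0,0,0] .. [3.8,9.2,3.4]
lo = A.lo+B.lo = [-21.4+0, -28.6+0, -11.4+0] = [-21.400,-28.600,-11.400]
hi = A.hi+B.hi = [13.2+3.8, 6+9.2, 23.2+3.4] = [17.000,15.200,26.600]
diag = √(38.4²+43.8²+38²) = √4837 = 69.549

min=[-21.400,-28.600,-11.400] max=[17.000,15.200,26.600] diag=69.549


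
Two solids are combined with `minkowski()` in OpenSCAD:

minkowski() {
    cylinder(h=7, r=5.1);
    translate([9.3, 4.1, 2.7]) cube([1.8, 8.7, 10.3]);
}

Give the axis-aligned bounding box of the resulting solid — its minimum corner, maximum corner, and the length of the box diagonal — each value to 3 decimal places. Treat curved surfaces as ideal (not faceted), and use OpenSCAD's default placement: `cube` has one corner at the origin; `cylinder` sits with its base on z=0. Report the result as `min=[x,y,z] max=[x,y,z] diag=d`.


A = translate([9.3, 4.1, 2.7]) cube([1.8, 8.7, 10.3]) → bbox [9.3,4.1,2.7] .. [11.1,12.8,13]
B = cylinder(h=7, r=5.1) → bbox [-5.1,-5.1,0] .. [5.1,5.1,7]
lo = A.lo+B.lo = [9.3-5.1, 4.1-5.1, 2.7+0] = [4.200,-1.000,2.700]
hi = A.hi+B.hi = [11.1+5.1, 12.8+5.1, 13+7] = [16.200,17.900,20.000]
diag = √(12²+18.9²+17.3²) = √800.5 = 28.293

min=[4.200,-1.000,2.700] max=[16.200,17.900,20.000] diag=28.293


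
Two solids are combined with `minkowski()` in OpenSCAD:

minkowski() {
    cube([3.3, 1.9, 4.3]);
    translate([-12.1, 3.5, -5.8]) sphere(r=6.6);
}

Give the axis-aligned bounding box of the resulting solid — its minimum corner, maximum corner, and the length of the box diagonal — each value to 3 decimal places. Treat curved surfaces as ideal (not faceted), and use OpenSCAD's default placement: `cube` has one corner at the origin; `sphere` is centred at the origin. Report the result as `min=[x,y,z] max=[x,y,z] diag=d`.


min=[-18.700,-3.100,-12.400] max=[-2.200,12.000,5.100] diag=28.399

A = translate([-12.1, 3.5, -5.8]) sphere(r=6.6) → bbox [-18.7,-3.1,-12.4] .. [-5.5,10.1,0.8]
B = cube([3.3, 1.9, 4.3]) → bbox [0,0,0] .. [3.3,1.9,4.3]
lo = A.lo+B.lo = [-18.7+0, -3.1+0, -12.4+0] = [-18.700,-3.100,-12.400]
hi = A.hi+B.hi = [-5.5+3.3, 10.1+1.9, 0.8+4.3] = [-2.200,12.000,5.100]
diag = √(16.5²+15.1²+17.5²) = √806.51 = 28.399


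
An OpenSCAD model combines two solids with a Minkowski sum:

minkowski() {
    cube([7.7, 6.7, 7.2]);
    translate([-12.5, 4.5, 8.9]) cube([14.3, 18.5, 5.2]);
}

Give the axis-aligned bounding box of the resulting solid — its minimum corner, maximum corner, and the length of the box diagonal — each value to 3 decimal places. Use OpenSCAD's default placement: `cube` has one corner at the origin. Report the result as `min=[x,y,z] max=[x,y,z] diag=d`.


min=[-12.500,4.500,8.900] max=[9.500,29.700,21.300] diag=35.676

A = translate([-12.5, 4.5, 8.9]) cube([14.3, 18.5, 5.2]) → bbox [-12.5,4.5,8.9] .. [1.8,23,14.1]
B = cube([7.7, 6.7, 7.2]) → bbox [0,0,0] .. [7.7,6.7,7.2]
lo = A.lo+B.lo = [-12.5+0, 4.5+0, 8.9+0] = [-12.500,4.500,8.900]
hi = A.hi+B.hi = [1.8+7.7, 23+6.7, 14.1+7.2] = [9.500,29.700,21.300]
diag = √(22²+25.2²+12.4²) = √1272.8 = 35.676


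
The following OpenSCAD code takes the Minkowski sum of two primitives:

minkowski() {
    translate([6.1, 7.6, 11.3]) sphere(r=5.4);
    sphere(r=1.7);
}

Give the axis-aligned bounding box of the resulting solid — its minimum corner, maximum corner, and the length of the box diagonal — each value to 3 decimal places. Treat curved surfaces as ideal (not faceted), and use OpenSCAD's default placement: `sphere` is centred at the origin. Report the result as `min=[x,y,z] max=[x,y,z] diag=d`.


min=[-1.000,0.500,4.200] max=[13.200,14.700,18.400] diag=24.595

A = translate([6.1, 7.6, 11.3]) sphere(r=5.4) → bbox [0.7,2.2,5.9] .. [11.5,13,16.7]
B = sphere(r=1.7) → bbox [-1.7,-1.7,-1.7] .. [1.7,1.7,1.7]
lo = A.lo+B.lo = [0.7-1.7, 2.2-1.7, 5.9-1.7] = [-1.000,0.500,4.200]
hi = A.hi+B.hi = [11.5+1.7, 13+1.7, 16.7+1.7] = [13.200,14.700,18.400]
diag = √(14.2²+14.2²+14.2²) = √604.92 = 24.595


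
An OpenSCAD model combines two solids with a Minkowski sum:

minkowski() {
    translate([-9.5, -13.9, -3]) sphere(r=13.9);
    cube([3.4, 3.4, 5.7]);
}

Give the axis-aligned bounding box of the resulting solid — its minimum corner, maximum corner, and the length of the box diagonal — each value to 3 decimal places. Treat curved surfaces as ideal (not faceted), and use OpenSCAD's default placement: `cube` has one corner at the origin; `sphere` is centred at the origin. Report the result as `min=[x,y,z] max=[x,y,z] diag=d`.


min=[-23.400,-27.800,-16.900] max=[7.800,3.400,16.600] diag=55.400

A = translate([-9.5, -13.9, -3]) sphere(r=13.9) → bbox [-23.4,-27.8,-16.9] .. [4.4,0,10.9]
B = cube([3.4, 3.4, 5.7]) → bbox [0,0,0] .. [3.4,3.4,5.7]
lo = A.lo+B.lo = [-23.4+0, -27.8+0, -16.9+0] = [-23.400,-27.800,-16.900]
hi = A.hi+B.hi = [4.4+3.4, 0+3.4, 10.9+5.7] = [7.800,3.400,16.600]
diag = √(31.2²+31.2²+33.5²) = √3069.13 = 55.400


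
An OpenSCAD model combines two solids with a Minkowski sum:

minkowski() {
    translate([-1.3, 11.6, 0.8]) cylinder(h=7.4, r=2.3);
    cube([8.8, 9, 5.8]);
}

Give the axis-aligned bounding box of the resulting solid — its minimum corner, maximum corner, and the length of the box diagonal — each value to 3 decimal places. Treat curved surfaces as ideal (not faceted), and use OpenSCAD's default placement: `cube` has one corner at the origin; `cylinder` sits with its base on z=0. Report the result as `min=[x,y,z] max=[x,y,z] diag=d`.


min=[-3.600,9.300,0.800] max=[9.800,22.900,14.000] diag=23.211

A = translate([-1.3, 11.6, 0.8]) cylinder(h=7.4, r=2.3) → bbox [-3.6,9.3,0.8] .. [1,13.9,8.2]
B = cube([8.8, 9, 5.8]) → bbox [0,0,0] .. [8.8,9,5.8]
lo = A.lo+B.lo = [-3.6+0, 9.3+0, 0.8+0] = [-3.600,9.300,0.800]
hi = A.hi+B.hi = [1+8.8, 13.9+9, 8.2+5.8] = [9.800,22.900,14.000]
diag = √(13.4²+13.6²+13.2²) = √538.76 = 23.211


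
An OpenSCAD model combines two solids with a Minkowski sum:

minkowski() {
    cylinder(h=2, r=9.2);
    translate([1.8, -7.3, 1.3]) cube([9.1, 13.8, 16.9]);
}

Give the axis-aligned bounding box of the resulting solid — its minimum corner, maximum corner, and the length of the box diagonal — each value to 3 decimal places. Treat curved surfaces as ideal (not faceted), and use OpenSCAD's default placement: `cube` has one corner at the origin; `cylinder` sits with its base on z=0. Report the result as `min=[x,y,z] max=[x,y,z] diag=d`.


A = translate([1.8, -7.3, 1.3]) cube([9.1, 13.8, 16.9]) → bbox [1.8,-7.3,1.3] .. [10.9,6.5,18.2]
B = cylinder(h=2, r=9.2) → bbox [-9.2,-9.2,0] .. [9.2,9.2,2]
lo = A.lo+B.lo = [1.8-9.2, -7.3-9.2, 1.3+0] = [-7.400,-16.500,1.300]
hi = A.hi+B.hi = [10.9+9.2, 6.5+9.2, 18.2+2] = [20.100,15.700,20.200]
diag = √(27.5²+32.2²+18.9²) = √2150.3 = 46.371

min=[-7.400,-16.500,1.300] max=[20.100,15.700,20.200] diag=46.371


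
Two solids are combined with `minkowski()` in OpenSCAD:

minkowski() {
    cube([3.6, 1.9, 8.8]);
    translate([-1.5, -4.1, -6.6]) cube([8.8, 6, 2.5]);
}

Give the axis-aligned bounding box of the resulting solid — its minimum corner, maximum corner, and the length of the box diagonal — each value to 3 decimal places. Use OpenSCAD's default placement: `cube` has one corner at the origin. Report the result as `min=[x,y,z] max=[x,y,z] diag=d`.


min=[-1.500,-4.100,-6.600] max=[10.900,3.800,4.700] diag=18.543

A = translate([-1.5, -4.1, -6.6]) cube([8.8, 6, 2.5]) → bbox [-1.5,-4.1,-6.6] .. [7.3,1.9,-4.1]
B = cube([3.6, 1.9, 8.8]) → bbox [0,0,0] .. [3.6,1.9,8.8]
lo = A.lo+B.lo = [-1.5+0, -4.1+0, -6.6+0] = [-1.500,-4.100,-6.600]
hi = A.hi+B.hi = [7.3+3.6, 1.9+1.9, -4.1+8.8] = [10.900,3.800,4.700]
diag = √(12.4²+7.9²+11.3²) = √343.86 = 18.543


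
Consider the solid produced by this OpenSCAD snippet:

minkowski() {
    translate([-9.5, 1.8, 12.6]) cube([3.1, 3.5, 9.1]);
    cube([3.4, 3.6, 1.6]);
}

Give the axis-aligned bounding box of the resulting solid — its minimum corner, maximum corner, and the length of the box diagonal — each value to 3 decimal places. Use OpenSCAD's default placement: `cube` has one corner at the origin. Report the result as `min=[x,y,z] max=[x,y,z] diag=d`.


A = translate([-9.5, 1.8, 12.6]) cube([3.1, 3.5, 9.1]) → bbox [-9.5,1.8,12.6] .. [-6.4,5.3,21.7]
B = cube([3.4, 3.6, 1.6]) → bbox [0,0,0] .. [3.4,3.6,1.6]
lo = A.lo+B.lo = [-9.5+0, 1.8+0, 12.6+0] = [-9.500,1.800,12.600]
hi = A.hi+B.hi = [-6.4+3.4, 5.3+3.6, 21.7+1.6] = [-3.000,8.900,23.300]
diag = √(6.5²+7.1²+10.7²) = √207.15 = 14.393

min=[-9.500,1.800,12.600] max=[-3.000,8.900,23.300] diag=14.393


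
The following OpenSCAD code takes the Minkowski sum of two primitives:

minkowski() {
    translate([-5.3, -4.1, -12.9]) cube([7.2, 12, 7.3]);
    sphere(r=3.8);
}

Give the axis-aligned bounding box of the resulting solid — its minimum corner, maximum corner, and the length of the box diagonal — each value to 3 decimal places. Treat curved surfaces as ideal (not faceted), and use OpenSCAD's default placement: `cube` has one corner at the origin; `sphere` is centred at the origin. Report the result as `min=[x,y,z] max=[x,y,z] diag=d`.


min=[-9.100,-7.900,-16.700] max=[5.700,11.700,-1.800] diag=28.726

A = translate([-5.3, -4.1, -12.9]) cube([7.2, 12, 7.3]) → bbox [-5.3,-4.1,-12.9] .. [1.9,7.9,-5.6]
B = sphere(r=3.8) → bbox [-3.8,-3.8,-3.8] .. [3.8,3.8,3.8]
lo = A.lo+B.lo = [-5.3-3.8, -4.1-3.8, -12.9-3.8] = [-9.100,-7.900,-16.700]
hi = A.hi+B.hi = [1.9+3.8, 7.9+3.8, -5.6+3.8] = [5.700,11.700,-1.800]
diag = √(14.8²+19.6²+14.9²) = √825.21 = 28.726


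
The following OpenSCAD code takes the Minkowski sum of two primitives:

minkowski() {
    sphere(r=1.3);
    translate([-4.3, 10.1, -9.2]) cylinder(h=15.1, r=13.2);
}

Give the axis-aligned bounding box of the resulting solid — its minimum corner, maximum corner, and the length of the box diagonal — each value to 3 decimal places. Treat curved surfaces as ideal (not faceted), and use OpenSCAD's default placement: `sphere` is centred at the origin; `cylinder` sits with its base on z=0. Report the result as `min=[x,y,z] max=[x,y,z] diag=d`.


A = translate([-4.3, 10.1, -9.2]) cylinder(h=15.1, r=13.2) → bbox [-17.5,-3.1,-9.2] .. [8.9,23.3,5.9]
B = sphere(r=1.3) → bbox [-1.3,-1.3,-1.3] .. [1.3,1.3,1.3]
lo = A.lo+B.lo = [-17.5-1.3, -3.1-1.3, -9.2-1.3] = [-18.800,-4.400,-10.500]
hi = A.hi+B.hi = [8.9+1.3, 23.3+1.3, 5.9+1.3] = [10.200,24.600,7.200]
diag = √(29²+29²+17.7²) = √1995.29 = 44.669

min=[-18.800,-4.400,-10.500] max=[10.200,24.600,7.200] diag=44.669


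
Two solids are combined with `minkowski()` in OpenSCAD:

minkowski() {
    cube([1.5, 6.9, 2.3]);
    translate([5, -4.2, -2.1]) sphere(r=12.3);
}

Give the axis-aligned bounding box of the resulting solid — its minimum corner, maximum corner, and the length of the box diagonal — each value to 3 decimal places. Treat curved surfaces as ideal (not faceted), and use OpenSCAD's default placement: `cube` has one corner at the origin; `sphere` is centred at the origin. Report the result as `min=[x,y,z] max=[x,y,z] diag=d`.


A = translate([5, -4.2, -2.1]) sphere(r=12.3) → bbox [-7.3,-16.5,-14.4] .. [17.3,8.1,10.2]
B = cube([1.5, 6.9, 2.3]) → bbox [0,0,0] .. [1.5,6.9,2.3]
lo = A.lo+B.lo = [-7.3+0, -16.5+0, -14.4+0] = [-7.300,-16.500,-14.400]
hi = A.hi+B.hi = [17.3+1.5, 8.1+6.9, 10.2+2.3] = [18.800,15.000,12.500]
diag = √(26.1²+31.5²+26.9²) = √2397.07 = 48.960

min=[-7.300,-16.500,-14.400] max=[18.800,15.000,12.500] diag=48.960


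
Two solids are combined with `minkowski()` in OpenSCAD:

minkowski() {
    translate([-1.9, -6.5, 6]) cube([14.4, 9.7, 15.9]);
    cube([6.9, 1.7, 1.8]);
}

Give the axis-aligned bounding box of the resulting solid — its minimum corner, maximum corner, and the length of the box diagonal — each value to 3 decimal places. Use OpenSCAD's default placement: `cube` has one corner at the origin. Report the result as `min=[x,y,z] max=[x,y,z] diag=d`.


min=[-1.900,-6.500,6.000] max=[19.400,4.900,23.700] diag=29.949

A = translate([-1.9, -6.5, 6]) cube([14.4, 9.7, 15.9]) → bbox [-1.9,-6.5,6] .. [12.5,3.2,21.9]
B = cube([6.9, 1.7, 1.8]) → bbox [0,0,0] .. [6.9,1.7,1.8]
lo = A.lo+B.lo = [-1.9+0, -6.5+0, 6+0] = [-1.900,-6.500,6.000]
hi = A.hi+B.hi = [12.5+6.9, 3.2+1.7, 21.9+1.8] = [19.400,4.900,23.700]
diag = √(21.3²+11.4²+17.7²) = √896.94 = 29.949


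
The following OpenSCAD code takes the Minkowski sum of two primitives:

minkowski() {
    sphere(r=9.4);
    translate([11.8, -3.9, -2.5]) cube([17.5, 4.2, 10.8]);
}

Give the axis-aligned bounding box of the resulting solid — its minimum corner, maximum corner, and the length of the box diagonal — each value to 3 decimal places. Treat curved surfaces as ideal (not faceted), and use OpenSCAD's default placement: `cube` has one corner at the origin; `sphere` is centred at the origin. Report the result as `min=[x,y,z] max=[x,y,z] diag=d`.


min=[2.400,-13.300,-11.900] max=[38.700,9.700,17.700] diag=52.181

A = translate([11.8, -3.9, -2.5]) cube([17.5, 4.2, 10.8]) → bbox [11.8,-3.9,-2.5] .. [29.3,0.3,8.3]
B = sphere(r=9.4) → bbox [-9.4,-9.4,-9.4] .. [9.4,9.4,9.4]
lo = A.lo+B.lo = [11.8-9.4, -3.9-9.4, -2.5-9.4] = [2.400,-13.300,-11.900]
hi = A.hi+B.hi = [29.3+9.4, 0.3+9.4, 8.3+9.4] = [38.700,9.700,17.700]
diag = √(36.3²+23²+29.6²) = √2722.85 = 52.181


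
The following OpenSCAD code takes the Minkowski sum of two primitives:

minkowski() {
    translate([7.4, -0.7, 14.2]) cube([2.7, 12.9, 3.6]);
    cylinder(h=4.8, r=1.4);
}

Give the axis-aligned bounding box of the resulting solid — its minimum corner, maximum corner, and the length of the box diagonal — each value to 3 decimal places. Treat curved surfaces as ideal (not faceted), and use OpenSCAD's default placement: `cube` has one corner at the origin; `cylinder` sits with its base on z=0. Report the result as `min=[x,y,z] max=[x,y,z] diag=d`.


A = translate([7.4, -0.7, 14.2]) cube([2.7, 12.9, 3.6]) → bbox [7.4,-0.7,14.2] .. [10.1,12.2,17.8]
B = cylinder(h=4.8, r=1.4) → bbox [-1.4,-1.4,0] .. [1.4,1.4,4.8]
lo = A.lo+B.lo = [7.4-1.4, -0.7-1.4, 14.2+0] = [6.000,-2.100,14.200]
hi = A.hi+B.hi = [10.1+1.4, 12.2+1.4, 17.8+4.8] = [11.500,13.600,22.600]
diag = √(5.5²+15.7²+8.4²) = √347.3 = 18.636

min=[6.000,-2.100,14.200] max=[11.500,13.600,22.600] diag=18.636


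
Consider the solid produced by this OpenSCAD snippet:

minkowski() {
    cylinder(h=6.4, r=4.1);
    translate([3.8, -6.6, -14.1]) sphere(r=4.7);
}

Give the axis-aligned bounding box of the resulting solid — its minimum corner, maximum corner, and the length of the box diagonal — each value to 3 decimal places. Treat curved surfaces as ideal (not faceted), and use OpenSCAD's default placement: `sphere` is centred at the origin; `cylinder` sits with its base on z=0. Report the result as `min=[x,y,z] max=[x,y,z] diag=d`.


min=[-5.000,-15.400,-18.800] max=[12.600,2.200,-3.000] diag=29.482

A = translate([3.8, -6.6, -14.1]) sphere(r=4.7) → bbox [-0.9,-11.3,-18.8] .. [8.5,-1.9,-9.4]
B = cylinder(h=6.4, r=4.1) → bbox [-4.1,-4.1,0] .. [4.1,4.1,6.4]
lo = A.lo+B.lo = [-0.9-4.1, -11.3-4.1, -18.8+0] = [-5.000,-15.400,-18.800]
hi = A.hi+B.hi = [8.5+4.1, -1.9+4.1, -9.4+6.4] = [12.600,2.200,-3.000]
diag = √(17.6²+17.6²+15.8²) = √869.16 = 29.482


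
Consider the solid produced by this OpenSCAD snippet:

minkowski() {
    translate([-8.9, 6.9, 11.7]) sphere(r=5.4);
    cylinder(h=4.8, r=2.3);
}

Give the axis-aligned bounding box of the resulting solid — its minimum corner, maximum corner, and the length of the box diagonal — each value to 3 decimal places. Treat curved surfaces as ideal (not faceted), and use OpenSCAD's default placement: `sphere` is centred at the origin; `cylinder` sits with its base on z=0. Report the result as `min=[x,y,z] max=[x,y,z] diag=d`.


A = translate([-8.9, 6.9, 11.7]) sphere(r=5.4) → bbox [-14.3,1.5,6.3] .. [-3.5,12.3,17.1]
B = cylinder(h=4.8, r=2.3) → bbox [-2.3,-2.3,0] .. [2.3,2.3,4.8]
lo = A.lo+B.lo = [-14.3-2.3, 1.5-2.3, 6.3+0] = [-16.600,-0.800,6.300]
hi = A.hi+B.hi = [-3.5+2.3, 12.3+2.3, 17.1+4.8] = [-1.200,14.600,21.900]
diag = √(15.4²+15.4²+15.6²) = √717.68 = 26.790

min=[-16.600,-0.800,6.300] max=[-1.200,14.600,21.900] diag=26.790


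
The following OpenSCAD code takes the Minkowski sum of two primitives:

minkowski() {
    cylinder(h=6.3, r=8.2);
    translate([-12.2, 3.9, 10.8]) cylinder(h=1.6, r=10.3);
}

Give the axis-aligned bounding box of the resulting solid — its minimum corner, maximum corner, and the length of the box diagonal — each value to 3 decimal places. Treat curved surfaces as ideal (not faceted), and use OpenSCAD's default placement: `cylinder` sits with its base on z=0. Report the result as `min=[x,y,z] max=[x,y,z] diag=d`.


min=[-30.700,-14.600,10.800] max=[6.300,22.400,18.700] diag=52.919

A = translate([-12.2, 3.9, 10.8]) cylinder(h=1.6, r=10.3) → bbox [-22.5,-6.4,10.8] .. [-1.9,14.2,12.4]
B = cylinder(h=6.3, r=8.2) → bbox [-8.2,-8.2,0] .. [8.2,8.2,6.3]
lo = A.lo+B.lo = [-22.5-8.2, -6.4-8.2, 10.8+0] = [-30.700,-14.600,10.800]
hi = A.hi+B.hi = [-1.9+8.2, 14.2+8.2, 12.4+6.3] = [6.300,22.400,18.700]
diag = √(37²+37²+7.9²) = √2800.41 = 52.919


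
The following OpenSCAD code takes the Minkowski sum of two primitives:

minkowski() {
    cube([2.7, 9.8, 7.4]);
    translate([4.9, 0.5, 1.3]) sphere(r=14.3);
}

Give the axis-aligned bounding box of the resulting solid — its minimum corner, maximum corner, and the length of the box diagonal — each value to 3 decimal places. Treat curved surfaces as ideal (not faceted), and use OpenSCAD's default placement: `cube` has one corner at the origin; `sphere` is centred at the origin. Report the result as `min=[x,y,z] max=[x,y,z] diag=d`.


A = translate([4.9, 0.5, 1.3]) sphere(r=14.3) → bbox [-9.4,-13.8,-13] .. [19.2,14.8,15.6]
B = cube([2.7, 9.8, 7.4]) → bbox [0,0,0] .. [2.7,9.8,7.4]
lo = A.lo+B.lo = [-9.4+0, -13.8+0, -13+0] = [-9.400,-13.800,-13.000]
hi = A.hi+B.hi = [19.2+2.7, 14.8+9.8, 15.6+7.4] = [21.900,24.600,23.000]
diag = √(31.3²+38.4²+36²) = √3750.25 = 61.239

min=[-9.400,-13.800,-13.000] max=[21.900,24.600,23.000] diag=61.239


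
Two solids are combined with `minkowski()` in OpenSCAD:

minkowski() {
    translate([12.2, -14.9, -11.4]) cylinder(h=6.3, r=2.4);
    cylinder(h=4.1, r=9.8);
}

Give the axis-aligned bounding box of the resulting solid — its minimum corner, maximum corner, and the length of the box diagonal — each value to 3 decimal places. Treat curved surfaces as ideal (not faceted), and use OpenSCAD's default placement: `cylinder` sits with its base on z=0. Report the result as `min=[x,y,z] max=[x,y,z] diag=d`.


min=[0.000,-27.100,-11.400] max=[24.400,-2.700,-1.000] diag=36.040

A = translate([12.2, -14.9, -11.4]) cylinder(h=6.3, r=2.4) → bbox [9.8,-17.3,-11.4] .. [14.6,-12.5,-5.1]
B = cylinder(h=4.1, r=9.8) → bbox [-9.8,-9.8,0] .. [9.8,9.8,4.1]
lo = A.lo+B.lo = [9.8-9.8, -17.3-9.8, -11.4+0] = [0.000,-27.100,-11.400]
hi = A.hi+B.hi = [14.6+9.8, -12.5+9.8, -5.1+4.1] = [24.400,-2.700,-1.000]
diag = √(24.4²+24.4²+10.4²) = √1298.88 = 36.040


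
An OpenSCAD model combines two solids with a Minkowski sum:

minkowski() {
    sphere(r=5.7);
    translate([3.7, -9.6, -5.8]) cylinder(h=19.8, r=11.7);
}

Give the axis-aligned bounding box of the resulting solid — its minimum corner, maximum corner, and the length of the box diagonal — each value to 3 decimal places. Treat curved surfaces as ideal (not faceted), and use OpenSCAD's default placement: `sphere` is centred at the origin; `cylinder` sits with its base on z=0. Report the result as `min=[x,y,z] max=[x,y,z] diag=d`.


A = translate([3.7, -9.6, -5.8]) cylinder(h=19.8, r=11.7) → bbox [-8,-21.3,-5.8] .. [15.4,2.1,14]
B = sphere(r=5.7) → bbox [-5.7,-5.7,-5.7] .. [5.7,5.7,5.7]
lo = A.lo+B.lo = [-8-5.7, -21.3-5.7, -5.8-5.7] = [-13.700,-27.000,-11.500]
hi = A.hi+B.hi = [15.4+5.7, 2.1+5.7, 14+5.7] = [21.100,7.800,19.700]
diag = √(34.8²+34.8²+31.2²) = √3395.52 = 58.271

min=[-13.700,-27.000,-11.500] max=[21.100,7.800,19.700] diag=58.271


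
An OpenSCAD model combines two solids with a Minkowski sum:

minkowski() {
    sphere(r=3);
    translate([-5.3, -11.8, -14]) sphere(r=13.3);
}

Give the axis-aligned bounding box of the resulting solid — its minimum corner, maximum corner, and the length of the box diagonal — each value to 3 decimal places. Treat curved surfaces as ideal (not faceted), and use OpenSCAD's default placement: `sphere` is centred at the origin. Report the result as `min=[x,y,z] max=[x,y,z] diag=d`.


A = translate([-5.3, -11.8, -14]) sphere(r=13.3) → bbox [-18.6,-25.1,-27.3] .. [8,1.5,-0.7]
B = sphere(r=3) → bbox [-3,-3,-3] .. [3,3,3]
lo = A.lo+B.lo = [-18.6-3, -25.1-3, -27.3-3] = [-21.600,-28.100,-30.300]
hi = A.hi+B.hi = [8+3, 1.5+3, -0.7+3] = [11.000,4.500,2.300]
diag = √(32.6²+32.6²+32.6²) = √3188.28 = 56.465

min=[-21.600,-28.100,-30.300] max=[11.000,4.500,2.300] diag=56.465


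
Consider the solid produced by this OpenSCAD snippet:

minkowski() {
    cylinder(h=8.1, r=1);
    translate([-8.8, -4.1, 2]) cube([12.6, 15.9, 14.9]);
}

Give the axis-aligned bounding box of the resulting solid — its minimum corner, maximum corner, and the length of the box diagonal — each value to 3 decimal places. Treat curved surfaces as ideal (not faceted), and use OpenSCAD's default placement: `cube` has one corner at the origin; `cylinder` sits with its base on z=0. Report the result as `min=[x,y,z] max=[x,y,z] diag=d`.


A = translate([-8.8, -4.1, 2]) cube([12.6, 15.9, 14.9]) → bbox [-8.8,-4.1,2] .. [3.8,11.8,16.9]
B = cylinder(h=8.1, r=1) → bbox [-1,-1,0] .. [1,1,8.1]
lo = A.lo+B.lo = [-8.8-1, -4.1-1, 2+0] = [-9.800,-5.100,2.000]
hi = A.hi+B.hi = [3.8+1, 11.8+1, 16.9+8.1] = [4.800,12.800,25.000]
diag = √(14.6²+17.9²+23²) = √1062.57 = 32.597

min=[-9.800,-5.100,2.000] max=[4.800,12.800,25.000] diag=32.597


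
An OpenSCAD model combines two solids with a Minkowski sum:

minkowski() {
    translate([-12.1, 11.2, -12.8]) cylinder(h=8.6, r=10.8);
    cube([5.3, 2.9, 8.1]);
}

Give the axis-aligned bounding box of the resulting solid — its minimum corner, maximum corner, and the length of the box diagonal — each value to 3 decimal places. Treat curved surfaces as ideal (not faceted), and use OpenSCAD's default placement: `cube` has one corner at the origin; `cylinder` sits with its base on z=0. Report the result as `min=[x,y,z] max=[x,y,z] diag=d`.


min=[-22.900,0.400,-12.800] max=[4.000,24.900,3.900] diag=40.034

A = translate([-12.1, 11.2, -12.8]) cylinder(h=8.6, r=10.8) → bbox [-22.9,0.4,-12.8] .. [-1.3,22,-4.2]
B = cube([5.3, 2.9, 8.1]) → bbox [0,0,0] .. [5.3,2.9,8.1]
lo = A.lo+B.lo = [-22.9+0, 0.4+0, -12.8+0] = [-22.900,0.400,-12.800]
hi = A.hi+B.hi = [-1.3+5.3, 22+2.9, -4.2+8.1] = [4.000,24.900,3.900]
diag = √(26.9²+24.5²+16.7²) = √1602.75 = 40.034


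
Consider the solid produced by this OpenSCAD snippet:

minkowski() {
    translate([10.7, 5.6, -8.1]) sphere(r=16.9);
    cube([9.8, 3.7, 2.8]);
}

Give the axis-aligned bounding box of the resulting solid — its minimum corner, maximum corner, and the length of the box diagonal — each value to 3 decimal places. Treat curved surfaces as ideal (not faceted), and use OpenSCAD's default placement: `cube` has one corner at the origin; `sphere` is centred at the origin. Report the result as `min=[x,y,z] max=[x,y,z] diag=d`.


A = translate([10.7, 5.6, -8.1]) sphere(r=16.9) → bbox [-6.2,-11.3,-25] .. [27.6,22.5,8.8]
B = cube([9.8, 3.7, 2.8]) → bbox [0,0,0] .. [9.8,3.7,2.8]
lo = A.lo+B.lo = [-6.2+0, -11.3+0, -25+0] = [-6.200,-11.300,-25.000]
hi = A.hi+B.hi = [27.6+9.8, 22.5+3.7, 8.8+2.8] = [37.400,26.200,11.600]
diag = √(43.6²+37.5²+36.6²) = √4646.77 = 68.167

min=[-6.200,-11.300,-25.000] max=[37.400,26.200,11.600] diag=68.167


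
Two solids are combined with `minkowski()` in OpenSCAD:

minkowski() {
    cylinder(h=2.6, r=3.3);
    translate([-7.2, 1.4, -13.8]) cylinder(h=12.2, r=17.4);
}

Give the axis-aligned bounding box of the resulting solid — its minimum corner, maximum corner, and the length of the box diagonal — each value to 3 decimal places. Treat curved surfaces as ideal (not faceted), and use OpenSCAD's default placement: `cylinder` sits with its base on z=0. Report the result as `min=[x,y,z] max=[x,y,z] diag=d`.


A = translate([-7.2, 1.4, -13.8]) cylinder(h=12.2, r=17.4) → bbox [-24.6,-16,-13.8] .. [10.2,18.8,-1.6]
B = cylinder(h=2.6, r=3.3) → bbox [-3.3,-3.3,0] .. [3.3,3.3,2.6]
lo = A.lo+B.lo = [-24.6-3.3, -16-3.3, -13.8+0] = [-27.900,-19.300,-13.800]
hi = A.hi+B.hi = [10.2+3.3, 18.8+3.3, -1.6+2.6] = [13.500,22.100,1.000]
diag = √(41.4²+41.4²+14.8²) = √3646.96 = 60.390

min=[-27.900,-19.300,-13.800] max=[13.500,22.100,1.000] diag=60.390


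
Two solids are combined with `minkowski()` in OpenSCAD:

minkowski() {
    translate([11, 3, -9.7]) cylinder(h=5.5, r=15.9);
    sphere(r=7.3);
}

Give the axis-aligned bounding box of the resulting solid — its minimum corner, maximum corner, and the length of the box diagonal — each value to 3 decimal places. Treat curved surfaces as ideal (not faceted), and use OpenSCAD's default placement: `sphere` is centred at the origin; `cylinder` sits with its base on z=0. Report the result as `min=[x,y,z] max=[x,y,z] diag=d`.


A = translate([11, 3, -9.7]) cylinder(h=5.5, r=15.9) → bbox [-4.9,-12.9,-9.7] .. [26.9,18.9,-4.2]
B = sphere(r=7.3) → bbox [-7.3,-7.3,-7.3] .. [7.3,7.3,7.3]
lo = A.lo+B.lo = [-4.9-7.3, -12.9-7.3, -9.7-7.3] = [-12.200,-20.200,-17.000]
hi = A.hi+B.hi = [26.9+7.3, 18.9+7.3, -4.2+7.3] = [34.200,26.200,3.100]
diag = √(46.4²+46.4²+20.1²) = √4709.93 = 68.629

min=[-12.200,-20.200,-17.000] max=[34.200,26.200,3.100] diag=68.629


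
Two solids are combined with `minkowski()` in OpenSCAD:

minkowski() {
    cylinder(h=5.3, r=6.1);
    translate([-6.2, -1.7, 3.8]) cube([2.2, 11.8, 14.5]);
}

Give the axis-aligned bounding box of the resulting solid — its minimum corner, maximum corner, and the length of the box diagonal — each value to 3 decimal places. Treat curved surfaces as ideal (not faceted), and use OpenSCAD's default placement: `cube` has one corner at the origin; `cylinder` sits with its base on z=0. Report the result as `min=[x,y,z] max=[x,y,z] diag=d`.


min=[-12.300,-7.800,3.800] max=[2.100,16.200,23.600] diag=34.284

A = translate([-6.2, -1.7, 3.8]) cube([2.2, 11.8, 14.5]) → bbox [-6.2,-1.7,3.8] .. [-4,10.1,18.3]
B = cylinder(h=5.3, r=6.1) → bbox [-6.1,-6.1,0] .. [6.1,6.1,5.3]
lo = A.lo+B.lo = [-6.2-6.1, -1.7-6.1, 3.8+0] = [-12.300,-7.800,3.800]
hi = A.hi+B.hi = [-4+6.1, 10.1+6.1, 18.3+5.3] = [2.100,16.200,23.600]
diag = √(14.4²+24²+19.8²) = √1175.4 = 34.284


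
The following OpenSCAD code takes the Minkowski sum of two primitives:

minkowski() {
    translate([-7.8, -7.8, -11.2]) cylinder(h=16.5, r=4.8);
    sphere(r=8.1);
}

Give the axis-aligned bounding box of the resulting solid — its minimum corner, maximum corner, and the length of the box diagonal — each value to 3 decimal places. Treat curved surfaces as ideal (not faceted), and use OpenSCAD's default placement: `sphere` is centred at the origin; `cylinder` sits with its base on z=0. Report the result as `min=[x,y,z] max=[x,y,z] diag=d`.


min=[-20.700,-20.700,-19.300] max=[5.100,5.100,13.400] diag=48.996

A = translate([-7.8, -7.8, -11.2]) cylinder(h=16.5, r=4.8) → bbox [-12.6,-12.6,-11.2] .. [-3,-3,5.3]
B = sphere(r=8.1) → bbox [-8.1,-8.1,-8.1] .. [8.1,8.1,8.1]
lo = A.lo+B.lo = [-12.6-8.1, -12.6-8.1, -11.2-8.1] = [-20.700,-20.700,-19.300]
hi = A.hi+B.hi = [-3+8.1, -3+8.1, 5.3+8.1] = [5.100,5.100,13.400]
diag = √(25.8²+25.8²+32.7²) = √2400.57 = 48.996


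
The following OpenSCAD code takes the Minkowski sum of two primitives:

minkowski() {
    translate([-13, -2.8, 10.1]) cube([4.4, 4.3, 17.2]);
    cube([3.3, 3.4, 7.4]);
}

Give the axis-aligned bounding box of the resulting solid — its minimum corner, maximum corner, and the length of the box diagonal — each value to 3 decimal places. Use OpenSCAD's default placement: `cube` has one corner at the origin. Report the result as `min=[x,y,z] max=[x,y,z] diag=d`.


min=[-13.000,-2.800,10.100] max=[-5.300,4.900,34.700] diag=26.902

A = translate([-13, -2.8, 10.1]) cube([4.4, 4.3, 17.2]) → bbox [-13,-2.8,10.1] .. [-8.6,1.5,27.3]
B = cube([3.3, 3.4, 7.4]) → bbox [0,0,0] .. [3.3,3.4,7.4]
lo = A.lo+B.lo = [-13+0, -2.8+0, 10.1+0] = [-13.000,-2.800,10.100]
hi = A.hi+B.hi = [-8.6+3.3, 1.5+3.4, 27.3+7.4] = [-5.300,4.900,34.700]
diag = √(7.7²+7.7²+24.6²) = √723.74 = 26.902


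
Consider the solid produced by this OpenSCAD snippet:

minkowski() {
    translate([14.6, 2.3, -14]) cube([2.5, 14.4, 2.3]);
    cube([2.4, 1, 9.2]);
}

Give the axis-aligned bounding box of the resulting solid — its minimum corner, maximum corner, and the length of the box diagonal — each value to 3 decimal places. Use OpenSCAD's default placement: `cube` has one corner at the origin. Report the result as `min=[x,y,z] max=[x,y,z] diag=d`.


min=[14.600,2.300,-14.000] max=[19.500,17.700,-2.500] diag=19.835

A = translate([14.6, 2.3, -14]) cube([2.5, 14.4, 2.3]) → bbox [14.6,2.3,-14] .. [17.1,16.7,-11.7]
B = cube([2.4, 1, 9.2]) → bbox [0,0,0] .. [2.4,1,9.2]
lo = A.lo+B.lo = [14.6+0, 2.3+0, -14+0] = [14.600,2.300,-14.000]
hi = A.hi+B.hi = [17.1+2.4, 16.7+1, -11.7+9.2] = [19.500,17.700,-2.500]
diag = √(4.9²+15.4²+11.5²) = √393.42 = 19.835


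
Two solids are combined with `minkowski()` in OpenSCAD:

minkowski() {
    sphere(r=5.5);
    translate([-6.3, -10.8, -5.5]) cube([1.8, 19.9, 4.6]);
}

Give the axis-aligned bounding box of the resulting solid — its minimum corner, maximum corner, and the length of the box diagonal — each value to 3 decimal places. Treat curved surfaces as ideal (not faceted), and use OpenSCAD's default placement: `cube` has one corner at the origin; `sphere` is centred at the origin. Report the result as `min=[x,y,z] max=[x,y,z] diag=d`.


min=[-11.800,-16.300,-11.000] max=[1.000,14.600,4.600] diag=36.905

A = translate([-6.3, -10.8, -5.5]) cube([1.8, 19.9, 4.6]) → bbox [-6.3,-10.8,-5.5] .. [-4.5,9.1,-0.9]
B = sphere(r=5.5) → bbox [-5.5,-5.5,-5.5] .. [5.5,5.5,5.5]
lo = A.lo+B.lo = [-6.3-5.5, -10.8-5.5, -5.5-5.5] = [-11.800,-16.300,-11.000]
hi = A.hi+B.hi = [-4.5+5.5, 9.1+5.5, -0.9+5.5] = [1.000,14.600,4.600]
diag = √(12.8²+30.9²+15.6²) = √1362.01 = 36.905


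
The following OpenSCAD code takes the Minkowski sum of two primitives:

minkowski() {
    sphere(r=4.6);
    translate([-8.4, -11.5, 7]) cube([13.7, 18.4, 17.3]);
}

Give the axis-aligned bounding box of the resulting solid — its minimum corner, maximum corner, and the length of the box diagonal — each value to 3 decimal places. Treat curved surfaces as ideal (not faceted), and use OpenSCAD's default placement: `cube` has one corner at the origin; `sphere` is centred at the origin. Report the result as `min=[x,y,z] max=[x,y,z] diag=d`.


A = translate([-8.4, -11.5, 7]) cube([13.7, 18.4, 17.3]) → bbox [-8.4,-11.5,7] .. [5.3,6.9,24.3]
B = sphere(r=4.6) → bbox [-4.6,-4.6,-4.6] .. [4.6,4.6,4.6]
lo = A.lo+B.lo = [-8.4-4.6, -11.5-4.6, 7-4.6] = [-13.000,-16.100,2.400]
hi = A.hi+B.hi = [5.3+4.6, 6.9+4.6, 24.3+4.6] = [9.900,11.500,28.900]
diag = √(22.9²+27.6²+26.5²) = √1988.42 = 44.592

min=[-13.000,-16.100,2.400] max=[9.900,11.500,28.900] diag=44.592
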